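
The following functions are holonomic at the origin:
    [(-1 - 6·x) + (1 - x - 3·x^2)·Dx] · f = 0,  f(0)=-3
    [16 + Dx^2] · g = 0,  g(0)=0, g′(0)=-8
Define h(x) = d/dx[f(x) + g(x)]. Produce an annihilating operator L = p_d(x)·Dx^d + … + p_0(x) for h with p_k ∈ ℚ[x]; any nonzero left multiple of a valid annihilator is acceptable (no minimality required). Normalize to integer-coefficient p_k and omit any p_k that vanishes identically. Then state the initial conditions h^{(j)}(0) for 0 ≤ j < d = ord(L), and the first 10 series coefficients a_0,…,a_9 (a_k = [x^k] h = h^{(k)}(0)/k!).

f: a_k = -3, -3, -12, -21, -57, -120, -291, -651, -1524, -3477, …
g: a_k = 0, -8, 0, 64/3, 0, -256/15, 0, 2048/315, 0, -4096/2835, …
f+g: L₀ = lclm(L_f,L_g), ord ≤ 1+2.
h₀' ⇒ L via d/dx closure of L₀.
L = (4672 + 20416·x + 66304·x^2 + 32640·x^3 + 66240·x^4 + 62208·x^5 + 62208·x^6) + (-464 - 2352·x + 3792·x^2 + 6752·x^3 - 2400·x^4 + 5184·x^5 + 24192·x^6 + 20736·x^7)·Dx + (292 + 1276·x + 4144·x^2 + 2040·x^3 + 4140·x^4 + 3888·x^5 + 3888·x^6)·Dx^2 + (-29 - 147·x + 237·x^2 + 422·x^3 - 150·x^4 + 324·x^5 + 1512·x^6 + 1296·x^7)·Dx^3  (order 3).
h: a_k = -11, -24, 1, -228, -2056/3, -1746, -203017/45, -12192, -9861391/315, -80490, …
ICs: h(0) = -11, h′(0) = -24, h′′(0) = 2.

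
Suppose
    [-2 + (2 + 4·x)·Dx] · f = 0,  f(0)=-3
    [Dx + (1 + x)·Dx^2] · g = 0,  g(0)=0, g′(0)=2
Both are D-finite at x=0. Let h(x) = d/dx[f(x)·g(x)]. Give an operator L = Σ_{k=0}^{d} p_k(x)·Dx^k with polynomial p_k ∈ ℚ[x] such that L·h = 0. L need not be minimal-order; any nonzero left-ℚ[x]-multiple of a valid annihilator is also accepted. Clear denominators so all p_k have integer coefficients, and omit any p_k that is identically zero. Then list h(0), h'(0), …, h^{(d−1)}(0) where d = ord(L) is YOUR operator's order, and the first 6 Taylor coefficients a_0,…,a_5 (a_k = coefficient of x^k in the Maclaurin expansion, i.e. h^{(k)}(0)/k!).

L = (1 + 4·x + x^2) + (7 + 27·x + 30·x^2 + 8·x^3)·Dx + (2 + 11·x + 21·x^2 + 16·x^3 + 4·x^4)·Dx^2  (order 2).
h: a_k = -6, -6, 12, -20, 131/4, -1089/20, …
ICs: h(0) = -6, h′(0) = -6.

f: a_k = -3, -3, 3/2, -3/2, 15/8, -21/8, …
g: a_k = 0, 2, -1, 2/3, -1/2, 2/5, …
L₀ := L_f ⊗_s L_g (sym. prod.), ord ≤ 2.
Derive L from L₀ (diff closure).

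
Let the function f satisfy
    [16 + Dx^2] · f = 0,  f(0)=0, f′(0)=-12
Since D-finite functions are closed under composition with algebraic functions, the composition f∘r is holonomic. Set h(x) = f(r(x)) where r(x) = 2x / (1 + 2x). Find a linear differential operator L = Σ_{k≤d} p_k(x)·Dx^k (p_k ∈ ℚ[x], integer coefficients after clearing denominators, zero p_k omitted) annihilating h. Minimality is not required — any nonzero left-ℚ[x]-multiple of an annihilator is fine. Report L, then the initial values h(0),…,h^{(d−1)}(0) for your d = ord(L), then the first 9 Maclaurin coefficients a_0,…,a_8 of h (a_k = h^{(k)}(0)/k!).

L = 64 + (4 + 24·x + 48·x^2 + 32·x^3)·Dx + (1 + 8·x + 24·x^2 + 32·x^3 + 16·x^4)·Dx^2  (order 2).
h: a_k = 0, -24, 48, 160, -1344, 24704/5, -11520, 1260032/105, 644096/15, …
ICs: h(0) = 0, h′(0) = -24.

f: a_k = 0, -12, 0, 32, 0, -128/5, 0, 1024/105, 0, …
h₀=f(r): pull back L_f along r ⇒ L₀.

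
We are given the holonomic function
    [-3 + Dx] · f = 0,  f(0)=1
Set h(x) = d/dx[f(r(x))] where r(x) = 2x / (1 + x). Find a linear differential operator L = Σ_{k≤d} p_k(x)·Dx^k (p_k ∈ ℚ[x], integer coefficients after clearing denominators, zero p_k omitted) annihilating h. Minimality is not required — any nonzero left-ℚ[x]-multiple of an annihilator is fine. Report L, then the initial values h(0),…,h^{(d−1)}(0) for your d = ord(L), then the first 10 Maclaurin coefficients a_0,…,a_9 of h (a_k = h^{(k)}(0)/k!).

L = (4 - 2·x) + (-1 - 2·x - x^2)·Dx  (order 1).
h: a_k = 6, 24, 18, -24, -6, 144/5, -114/5, -96/35, 918/35, -1128/35, …
ICs: h(0) = 6.

f: a_k = 1, 3, 9/2, 9/2, 27/8, 81/40, 81/80, 243/560, 729/4480, 243/4480, …
h₀=f(r): pull back L_f along r ⇒ L₀.
h₀' ⇒ L via d/dx closure of L₀.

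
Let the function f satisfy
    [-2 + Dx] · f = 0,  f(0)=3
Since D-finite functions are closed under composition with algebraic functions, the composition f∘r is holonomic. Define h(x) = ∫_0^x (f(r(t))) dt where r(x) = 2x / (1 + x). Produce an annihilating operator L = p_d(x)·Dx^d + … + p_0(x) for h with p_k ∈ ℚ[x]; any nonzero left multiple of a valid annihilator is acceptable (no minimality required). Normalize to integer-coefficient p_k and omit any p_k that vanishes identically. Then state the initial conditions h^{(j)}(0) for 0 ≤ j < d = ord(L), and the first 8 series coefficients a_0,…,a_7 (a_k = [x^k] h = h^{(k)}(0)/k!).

f: a_k = 3, 6, 6, 4, 2, 4/5, 4/15, 8/105, …
Substitute x→r, Dx→(1/r')Dx; clear ⇒ L₀.
Integrate: L := L₀·Dx.
L = -4·Dx + (1 + 2·x + x^2)·Dx^2  (order 2).
h: a_k = 0, 3, 6, 4, -1, -4/5, 14/15, -44/105, …
ICs: h(0) = 0, h′(0) = 3.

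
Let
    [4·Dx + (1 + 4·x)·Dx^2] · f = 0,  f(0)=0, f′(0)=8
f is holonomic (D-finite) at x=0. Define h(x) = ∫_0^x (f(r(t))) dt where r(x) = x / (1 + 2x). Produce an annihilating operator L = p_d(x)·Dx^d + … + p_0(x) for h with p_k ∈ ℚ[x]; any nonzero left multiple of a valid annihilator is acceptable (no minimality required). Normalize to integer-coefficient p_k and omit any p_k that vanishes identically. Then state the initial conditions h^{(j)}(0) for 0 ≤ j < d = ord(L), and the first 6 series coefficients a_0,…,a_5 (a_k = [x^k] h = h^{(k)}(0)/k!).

f: a_k = 0, 8, -16, 128/3, -128, 2048/5, …
f∘r: x↦r, Dx↦Dx/r' in L_f ⇒ L₀.
h=∫h₀ ⇒ L = L₀·Dx.
L = (8 + 24·x)·Dx^2 + (1 + 8·x + 12·x^2)·Dx^3  (order 3).
h: a_k = 0, 0, 4, -32/3, 104/3, -128, …
ICs: h(0) = 0, h′(0) = 0, h′′(0) = 8.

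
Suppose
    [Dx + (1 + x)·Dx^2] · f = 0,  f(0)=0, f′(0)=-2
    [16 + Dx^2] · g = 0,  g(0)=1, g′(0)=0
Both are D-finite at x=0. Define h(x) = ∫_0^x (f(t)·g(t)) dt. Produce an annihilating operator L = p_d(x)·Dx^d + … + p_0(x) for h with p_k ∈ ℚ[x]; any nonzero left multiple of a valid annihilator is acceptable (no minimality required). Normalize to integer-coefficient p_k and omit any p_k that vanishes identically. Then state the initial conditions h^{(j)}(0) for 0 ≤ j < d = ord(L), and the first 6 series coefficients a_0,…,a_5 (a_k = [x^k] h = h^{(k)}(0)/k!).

L = (15072 + 62976·x + 97024·x^2 + 65536·x^3 + 16384·x^4)·Dx + (1984 + 6080·x + 6144·x^2 + 2048·x^3)·Dx^2 + (1950 + 8000·x + 12192·x^2 + 8192·x^3 + 2048·x^4)·Dx^3 + (124 + 380·x + 384·x^2 + 128·x^3)·Dx^4 + (63 + 254·x + 383·x^2 + 256·x^3 + 64·x^4)·Dx^5  (order 5).
h: a_k = 0, 0, -1, 1/3, 23/6, -3/2, …
ICs: h(0) = 0, h′(0) = 0, h′′(0) = -2, h′′′(0) = 2, h′′′′(0) = 92.

f: a_k = 0, -2, 1, -2/3, 1/2, -2/5, …
g: a_k = 1, 0, -8, 0, 32/3, 0, …
L₀ := L_f ⊗_s L_g (sym. prod.), ord ≤ 4.
h=∫h₀ ⇒ L = L₀·Dx.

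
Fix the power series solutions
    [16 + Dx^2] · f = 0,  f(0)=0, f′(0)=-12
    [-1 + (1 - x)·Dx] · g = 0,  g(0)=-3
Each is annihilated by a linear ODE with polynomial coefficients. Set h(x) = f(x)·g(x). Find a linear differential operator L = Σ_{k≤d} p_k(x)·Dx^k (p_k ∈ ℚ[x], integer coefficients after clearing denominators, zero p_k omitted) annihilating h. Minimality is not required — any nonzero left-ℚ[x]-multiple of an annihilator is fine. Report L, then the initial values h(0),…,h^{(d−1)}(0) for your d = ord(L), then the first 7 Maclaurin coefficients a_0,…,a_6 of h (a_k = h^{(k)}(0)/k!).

f: a_k = 0, -12, 0, 32, 0, -128/5, 0, …
g: a_k = -3, -3, -3, -3, -3, -3, -3, …
f·g: L₀ = L_f ⊗_s L_g, ord ≤ 2·1.
L = (-16 + 16·x) + 2·Dx + (-1 + x)·Dx^2  (order 2).
h: a_k = 0, 36, 36, -60, -60, 84/5, 84/5, …
ICs: h(0) = 0, h′(0) = 36.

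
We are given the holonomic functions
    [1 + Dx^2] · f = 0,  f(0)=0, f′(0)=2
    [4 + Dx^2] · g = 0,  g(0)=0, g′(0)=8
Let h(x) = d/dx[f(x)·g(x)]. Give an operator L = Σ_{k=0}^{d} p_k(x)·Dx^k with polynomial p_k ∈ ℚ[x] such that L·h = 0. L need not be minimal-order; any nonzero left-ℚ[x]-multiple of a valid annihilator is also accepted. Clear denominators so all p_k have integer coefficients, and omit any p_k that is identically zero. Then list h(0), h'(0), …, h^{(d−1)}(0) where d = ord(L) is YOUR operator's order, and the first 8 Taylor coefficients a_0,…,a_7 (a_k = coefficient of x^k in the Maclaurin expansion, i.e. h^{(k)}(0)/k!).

f: a_k = 0, 2, 0, -1/3, 0, 1/60, 0, -1/2520, …
g: a_k = 0, 8, 0, -16/3, 0, 16/15, 0, -32/315, …
Sym-product of L_f,L_g gives L₀ (≤ ord 4).
h₀' ⇒ L via d/dx closure of L₀.
L = 9 + 10·Dx^2 + Dx^4  (order 4).
h: a_k = 0, 32, 0, -160/3, 0, 364/15, 0, -328/63, …
ICs: h(0) = 0, h′(0) = 32, h′′(0) = 0, h′′′(0) = -320.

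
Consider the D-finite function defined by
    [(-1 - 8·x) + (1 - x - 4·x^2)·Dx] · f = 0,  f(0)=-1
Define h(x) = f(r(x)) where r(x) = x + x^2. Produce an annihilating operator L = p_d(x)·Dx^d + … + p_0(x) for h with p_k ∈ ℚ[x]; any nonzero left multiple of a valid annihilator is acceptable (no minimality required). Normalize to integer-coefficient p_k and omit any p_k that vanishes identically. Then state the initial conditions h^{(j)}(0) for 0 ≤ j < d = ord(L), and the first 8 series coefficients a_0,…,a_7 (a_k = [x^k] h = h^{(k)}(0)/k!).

L = (1 + 10·x + 24·x^2 + 16·x^3) + (-1 + x + 5·x^2 + 8·x^3 + 4·x^4)·Dx  (order 1).
h: a_k = -1, -1, -6, -19, -61, -208, -689, -2293, …
ICs: h(0) = -1.

f: a_k = -1, -1, -5, -9, -29, -65, -181, -441, …
Substitute x→r, Dx→(1/r')Dx; clear ⇒ L₀.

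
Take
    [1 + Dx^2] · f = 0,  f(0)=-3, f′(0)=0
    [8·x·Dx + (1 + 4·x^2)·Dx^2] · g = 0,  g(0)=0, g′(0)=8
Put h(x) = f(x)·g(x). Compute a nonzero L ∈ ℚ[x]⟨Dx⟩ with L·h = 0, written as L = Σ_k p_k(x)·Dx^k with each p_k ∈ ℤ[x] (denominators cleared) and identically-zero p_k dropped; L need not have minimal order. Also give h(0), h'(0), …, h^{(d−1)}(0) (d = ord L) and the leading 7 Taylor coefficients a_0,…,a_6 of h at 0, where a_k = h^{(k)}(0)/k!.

f: a_k = -3, 0, 3/2, 0, -1/8, 0, 1/240, …
g: a_k = 0, 8, 0, -32/3, 0, 128/5, 0, …
Sym-product of L_f,L_g gives L₀ (≤ ord 4).
L = (85 + 944·x^2 + 416·x^4 + 256·x^6 + 256·x^8) + (144·x + 704·x^3 + 768·x^5 + 1024·x^7)·Dx + (90 + 992·x^2 + 576·x^4 + 512·x^6 + 512·x^8)·Dx^2 + (144·x + 704·x^3 + 768·x^5 + 1024·x^7)·Dx^3 + (5 + 48·x^2 + 160·x^4 + 256·x^6 + 256·x^8)·Dx^4  (order 4).
h: a_k = 0, -24, 0, 44, 0, -469/5, 0, …
ICs: h(0) = 0, h′(0) = -24, h′′(0) = 0, h′′′(0) = 264.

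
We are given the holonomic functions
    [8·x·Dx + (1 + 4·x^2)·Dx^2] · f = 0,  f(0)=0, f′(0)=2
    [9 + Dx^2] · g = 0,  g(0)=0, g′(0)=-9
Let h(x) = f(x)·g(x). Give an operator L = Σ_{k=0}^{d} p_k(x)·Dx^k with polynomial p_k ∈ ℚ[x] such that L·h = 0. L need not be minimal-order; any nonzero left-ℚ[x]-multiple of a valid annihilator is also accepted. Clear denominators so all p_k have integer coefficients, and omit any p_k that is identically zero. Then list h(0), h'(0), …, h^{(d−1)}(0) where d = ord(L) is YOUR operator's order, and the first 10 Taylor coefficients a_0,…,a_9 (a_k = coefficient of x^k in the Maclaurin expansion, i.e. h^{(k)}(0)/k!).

L = (2925 + 31536·x^2 + 95904·x^4 + 186624·x^6 + 186624·x^8) + (2448·x + 20160·x^3 + 62208·x^5 + 82944·x^7)·Dx + (442 + 5088·x^2 + 19008·x^4 + 41472·x^6 + 41472·x^8)·Dx^2 + (272·x + 2240·x^3 + 6912·x^5 + 9216·x^7)·Dx^3 + (13 + 176·x^2 + 928·x^4 + 2304·x^6 + 2304·x^8)·Dx^4  (order 4).
h: a_k = 0, 0, -18, 0, 51, 0, -423/4, 0, 10791/40, 0, …
ICs: h(0) = 0, h′(0) = 0, h′′(0) = -36, h′′′(0) = 0.

f: a_k = 0, 2, 0, -8/3, 0, 32/5, 0, -128/7, 0, 512/9, …
g: a_k = 0, -9, 0, 27/2, 0, -243/40, 0, 729/560, 0, -729/4480, …
L₀ := L_f ⊗_s L_g (sym. prod.), ord ≤ 4.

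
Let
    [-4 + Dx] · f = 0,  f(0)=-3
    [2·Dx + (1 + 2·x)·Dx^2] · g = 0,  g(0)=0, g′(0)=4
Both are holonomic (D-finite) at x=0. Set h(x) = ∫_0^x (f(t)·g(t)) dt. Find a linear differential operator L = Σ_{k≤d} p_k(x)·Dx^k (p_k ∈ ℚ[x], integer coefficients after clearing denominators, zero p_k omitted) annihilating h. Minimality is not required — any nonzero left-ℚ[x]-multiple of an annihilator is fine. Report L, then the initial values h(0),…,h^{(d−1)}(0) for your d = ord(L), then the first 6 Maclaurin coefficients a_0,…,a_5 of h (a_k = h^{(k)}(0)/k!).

L = (8 + 32·x)·Dx + (-6 - 16·x)·Dx^2 + (1 + 2·x)·Dx^3  (order 3).
h: a_k = 0, 0, -6, -12, -16, -72/5, …
ICs: h(0) = 0, h′(0) = 0, h′′(0) = -12.

f: a_k = -3, -12, -24, -32, -32, -128/5, …
g: a_k = 0, 4, -4, 16/3, -8, 64/5, …
h₀=f·g: eliminate ⇒ L₀, order ≤ 1·2.
∫: right-multiply L₀ by Dx.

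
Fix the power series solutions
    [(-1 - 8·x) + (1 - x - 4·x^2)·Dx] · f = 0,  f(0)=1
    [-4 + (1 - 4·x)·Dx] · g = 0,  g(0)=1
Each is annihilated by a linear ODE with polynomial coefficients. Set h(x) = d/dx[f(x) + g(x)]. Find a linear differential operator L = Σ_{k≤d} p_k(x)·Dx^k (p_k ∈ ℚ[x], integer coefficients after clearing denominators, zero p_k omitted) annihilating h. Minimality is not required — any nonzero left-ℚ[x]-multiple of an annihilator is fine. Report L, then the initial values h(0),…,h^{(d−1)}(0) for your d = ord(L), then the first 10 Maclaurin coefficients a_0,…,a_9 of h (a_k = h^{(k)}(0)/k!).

L = (264 - 384·x + 6912·x^2 - 6144·x^3 + 6144·x^4) + (-21 - 264·x - 96·x^2 + 4608·x^3 - 5376·x^4 + 6144·x^5)·Dx + (-1 + 41·x - 228·x^2 + 288·x^3 + 256·x^4 - 768·x^5 + 1024·x^6)·Dx^2  (order 2).
h: a_k = 5, 42, 219, 1140, 5445, 25662, 117775, 533608, 2385657, 10561650, …
ICs: h(0) = 5, h′(0) = 42.

f: a_k = 1, 1, 5, 9, 29, 65, 181, 441, 1165, 2929, …
g: a_k = 1, 4, 16, 64, 256, 1024, 4096, 16384, 65536, 262144, …
L₀ := lclm(L_f,L_g); ord L₀ ≤ 1+1.
Differentiate: ansatz ord ≤ ord L₀ ⇒ L.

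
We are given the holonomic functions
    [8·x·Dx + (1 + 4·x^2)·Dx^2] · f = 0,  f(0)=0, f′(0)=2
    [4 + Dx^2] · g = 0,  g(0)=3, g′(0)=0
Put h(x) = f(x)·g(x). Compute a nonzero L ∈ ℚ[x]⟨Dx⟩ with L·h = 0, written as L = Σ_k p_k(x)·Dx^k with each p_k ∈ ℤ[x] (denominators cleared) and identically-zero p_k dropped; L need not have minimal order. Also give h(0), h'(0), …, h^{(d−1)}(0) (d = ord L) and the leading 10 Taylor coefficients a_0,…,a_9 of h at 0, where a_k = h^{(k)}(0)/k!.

L = (80 + 832·x^2 + 1408·x^4 + 2048·x^6 + 2048·x^8) + (96·x + 640·x^3 + 1536·x^5 + 2048·x^7)·Dx + (24 + 256·x^2 + 576·x^4 + 1024·x^6 + 1024·x^8)·Dx^2 + (24·x + 160·x^3 + 384·x^5 + 512·x^7)·Dx^3 + (1 + 12·x^2 + 56·x^4 + 128·x^6 + 128·x^8)·Dx^4  (order 4).
h: a_k = 0, 6, 0, -20, 0, 196/5, 0, -10408/105, 0, 92588/315, …
ICs: h(0) = 0, h′(0) = 6, h′′(0) = 0, h′′′(0) = -120.

f: a_k = 0, 2, 0, -8/3, 0, 32/5, 0, -128/7, 0, 512/9, …
g: a_k = 3, 0, -6, 0, 2, 0, -4/15, 0, 2/105, 0, …
h₀=f·g: eliminate ⇒ L₀, order ≤ 2·2.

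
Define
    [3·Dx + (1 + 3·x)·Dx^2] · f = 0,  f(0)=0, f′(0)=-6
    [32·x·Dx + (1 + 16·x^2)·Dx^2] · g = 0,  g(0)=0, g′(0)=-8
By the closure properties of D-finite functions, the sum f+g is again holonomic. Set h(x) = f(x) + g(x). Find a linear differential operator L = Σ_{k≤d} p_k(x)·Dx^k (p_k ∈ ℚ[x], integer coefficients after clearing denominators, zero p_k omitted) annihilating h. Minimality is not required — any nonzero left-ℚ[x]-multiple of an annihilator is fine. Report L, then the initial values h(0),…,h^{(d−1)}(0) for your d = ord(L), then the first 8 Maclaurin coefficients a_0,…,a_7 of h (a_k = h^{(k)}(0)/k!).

L = (-96 - 864·x + 4608·x^2 + 4608·x^3)·Dx + (-50 - 192·x + 672·x^2 + 9216·x^3 + 9216·x^4)·Dx^2 + (-3 + 23·x + 96·x^2 + 512·x^3 + 2304·x^4 + 2304·x^5)·Dx^3  (order 3).
h: a_k = 0, -14, 9, 74/3, 81/2, -2534/5, 243, 28394/7, …
ICs: h(0) = 0, h′(0) = -14, h′′(0) = 18.

f: a_k = 0, -6, 9, -18, 81/2, -486/5, 243, -4374/7, …
g: a_k = 0, -8, 0, 128/3, 0, -2048/5, 0, 32768/7, …
h₀=f+g: left-lcm gives L₀, ord ≤ 4.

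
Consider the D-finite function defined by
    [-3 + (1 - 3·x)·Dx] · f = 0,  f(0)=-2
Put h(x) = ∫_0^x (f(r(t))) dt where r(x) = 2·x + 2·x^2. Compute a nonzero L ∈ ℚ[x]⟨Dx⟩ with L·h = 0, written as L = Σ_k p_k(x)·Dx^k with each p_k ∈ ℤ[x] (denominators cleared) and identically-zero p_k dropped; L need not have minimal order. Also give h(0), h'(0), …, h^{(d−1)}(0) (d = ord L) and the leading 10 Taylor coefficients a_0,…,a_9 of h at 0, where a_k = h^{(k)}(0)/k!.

f: a_k = -2, -6, -18, -54, -162, -486, -1458, -4374, -13122, -39366, …
Change of var in L_f (x↦r) gives L₀.
∫: right-multiply L₀ by Dx.
L = (6 + 12·x)·Dx + (-1 + 6·x + 6·x^2)·Dx^2  (order 2).
h: a_k = 0, -2, -6, -28, -144, -792, -4536, -187056/7, -160704, -981792, …
ICs: h(0) = 0, h′(0) = -2.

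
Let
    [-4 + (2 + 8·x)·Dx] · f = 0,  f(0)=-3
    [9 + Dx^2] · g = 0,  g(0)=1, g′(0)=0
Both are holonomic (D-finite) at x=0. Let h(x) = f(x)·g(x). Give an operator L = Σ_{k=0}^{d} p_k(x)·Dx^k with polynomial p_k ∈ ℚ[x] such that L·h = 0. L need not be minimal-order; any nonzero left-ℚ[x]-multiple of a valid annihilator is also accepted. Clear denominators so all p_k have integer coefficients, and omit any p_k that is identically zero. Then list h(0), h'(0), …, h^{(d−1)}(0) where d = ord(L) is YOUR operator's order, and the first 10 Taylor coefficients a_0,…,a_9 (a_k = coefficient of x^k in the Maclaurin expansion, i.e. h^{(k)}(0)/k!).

L = (21 + 72·x + 144·x^2) + (-4 - 16·x)·Dx + (1 + 8·x + 16·x^2)·Dx^2  (order 2).
h: a_k = -3, -6, 39/2, 15, -57/8, -201/4, 11223/80, -17937/40, 6875397/4480, -11845851/2240, …
ICs: h(0) = -3, h′(0) = -6.

f: a_k = -3, -6, 6, -12, 30, -84, 252, -792, 2574, -8580, …
g: a_k = 1, 0, -9/2, 0, 27/8, 0, -81/80, 0, 729/4480, 0, …
f·g: L₀ = L_f ⊗_s L_g, ord ≤ 1·2.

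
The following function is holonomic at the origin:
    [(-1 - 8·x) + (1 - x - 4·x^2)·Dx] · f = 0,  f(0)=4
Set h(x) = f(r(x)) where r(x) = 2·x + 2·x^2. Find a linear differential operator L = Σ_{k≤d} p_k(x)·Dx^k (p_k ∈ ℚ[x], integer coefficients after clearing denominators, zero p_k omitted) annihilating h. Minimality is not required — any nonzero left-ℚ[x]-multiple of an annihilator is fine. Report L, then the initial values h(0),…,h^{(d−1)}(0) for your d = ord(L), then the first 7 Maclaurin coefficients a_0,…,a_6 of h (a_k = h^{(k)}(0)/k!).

L = (2 + 36·x + 96·x^2 + 64·x^3) + (-1 + 2·x + 18·x^2 + 32·x^3 + 16·x^4)·Dx  (order 1).
h: a_k = 4, 8, 88, 448, 2800, 16608, 99360, …
ICs: h(0) = 4.

f: a_k = 4, 4, 20, 36, 116, 260, 724, …
L₀ from L_f via x↦r, Dx↦r'^{-1}Dx.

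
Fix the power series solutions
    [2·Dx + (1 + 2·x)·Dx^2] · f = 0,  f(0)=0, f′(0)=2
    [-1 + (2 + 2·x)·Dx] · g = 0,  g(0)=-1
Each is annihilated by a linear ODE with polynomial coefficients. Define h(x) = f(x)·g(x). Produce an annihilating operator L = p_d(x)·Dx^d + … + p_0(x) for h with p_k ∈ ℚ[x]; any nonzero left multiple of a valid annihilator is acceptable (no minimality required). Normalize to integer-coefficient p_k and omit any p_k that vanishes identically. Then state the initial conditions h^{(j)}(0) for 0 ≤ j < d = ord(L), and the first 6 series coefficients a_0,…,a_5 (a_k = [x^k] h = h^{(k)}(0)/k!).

f: a_k = 0, 2, -2, 8/3, -4, 32/5, …
g: a_k = -1, -1/2, 1/8, -1/16, 5/128, -7/256, …
f·g: L₀ = L_f ⊗_s L_g, ord ≤ 2·1.
L = (-1 + 2·x) + (4 + 4·x)·Dx + (4 + 16·x + 20·x^2 + 8·x^3)·Dx^2  (order 2).
h: a_k = 0, -2, 1, -17/12, 55/24, -3709/960, …
ICs: h(0) = 0, h′(0) = -2.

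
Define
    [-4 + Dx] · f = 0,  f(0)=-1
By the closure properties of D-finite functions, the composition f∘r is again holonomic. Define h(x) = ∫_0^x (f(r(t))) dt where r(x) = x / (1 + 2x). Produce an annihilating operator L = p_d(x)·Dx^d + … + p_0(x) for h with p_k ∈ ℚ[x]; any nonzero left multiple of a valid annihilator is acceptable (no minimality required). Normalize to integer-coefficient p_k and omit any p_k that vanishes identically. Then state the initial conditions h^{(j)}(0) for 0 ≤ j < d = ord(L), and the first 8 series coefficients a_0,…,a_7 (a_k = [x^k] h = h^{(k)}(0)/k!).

f: a_k = -1, -4, -8, -32/3, -32/3, -128/15, -256/45, -1024/315, …
Substitute x→r, Dx→(1/r')Dx; clear ⇒ L₀.
h=∫h₀ ⇒ L = L₀·Dx.
L = -4·Dx + (1 + 4·x + 4·x^2)·Dx^2  (order 2).
h: a_k = 0, -1, -2, 0, 4/3, -32/15, 32/15, -256/315, …
ICs: h(0) = 0, h′(0) = -1.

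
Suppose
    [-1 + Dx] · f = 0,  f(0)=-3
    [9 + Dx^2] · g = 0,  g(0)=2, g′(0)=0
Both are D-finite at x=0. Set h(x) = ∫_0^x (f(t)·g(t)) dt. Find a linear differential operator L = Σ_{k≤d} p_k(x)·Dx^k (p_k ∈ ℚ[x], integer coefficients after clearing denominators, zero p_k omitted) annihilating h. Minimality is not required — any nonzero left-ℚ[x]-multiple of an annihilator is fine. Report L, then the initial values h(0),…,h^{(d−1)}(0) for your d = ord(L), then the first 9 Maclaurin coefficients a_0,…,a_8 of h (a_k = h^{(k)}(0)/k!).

L = 10·Dx - 2·Dx^2 + Dx^3  (order 3).
h: a_k = 0, -6, -3, 8, 13/2, -7/5, -79/30, -44/105, 307/840, …
ICs: h(0) = 0, h′(0) = -6, h′′(0) = -6.

f: a_k = -3, -3, -3/2, -1/2, -1/8, -1/40, -1/240, -1/1680, -1/13440, …
g: a_k = 2, 0, -9, 0, 27/4, 0, -81/40, 0, 729/2240, …
f·g: L₀ = L_f ⊗_s L_g, ord ≤ 1·2.
∫: right-multiply L₀ by Dx.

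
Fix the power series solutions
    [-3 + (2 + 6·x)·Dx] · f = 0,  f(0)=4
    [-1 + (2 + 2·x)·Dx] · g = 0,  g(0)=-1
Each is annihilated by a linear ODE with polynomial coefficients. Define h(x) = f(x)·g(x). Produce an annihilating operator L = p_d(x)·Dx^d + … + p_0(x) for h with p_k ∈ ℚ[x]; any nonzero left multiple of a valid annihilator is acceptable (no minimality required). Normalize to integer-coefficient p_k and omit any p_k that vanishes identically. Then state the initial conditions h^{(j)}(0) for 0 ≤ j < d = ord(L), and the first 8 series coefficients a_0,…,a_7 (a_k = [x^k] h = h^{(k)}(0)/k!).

f: a_k = 4, 6, -9/2, 27/4, -405/32, 1701/64, -15309/256, 72171/512, …
g: a_k = -1, -1/2, 1/8, -1/16, 5/128, -7/256, 21/1024, -33/2048, …
L₀ := L_f ⊗_s L_g (sym. prod.), ord ≤ 1.
L = (-2 - 3·x) + (1 + 4·x + 3·x^2)·Dx  (order 1).
h: a_k = -4, -8, 2, -4, 17/2, -19, 177/4, -213/2, …
ICs: h(0) = -4.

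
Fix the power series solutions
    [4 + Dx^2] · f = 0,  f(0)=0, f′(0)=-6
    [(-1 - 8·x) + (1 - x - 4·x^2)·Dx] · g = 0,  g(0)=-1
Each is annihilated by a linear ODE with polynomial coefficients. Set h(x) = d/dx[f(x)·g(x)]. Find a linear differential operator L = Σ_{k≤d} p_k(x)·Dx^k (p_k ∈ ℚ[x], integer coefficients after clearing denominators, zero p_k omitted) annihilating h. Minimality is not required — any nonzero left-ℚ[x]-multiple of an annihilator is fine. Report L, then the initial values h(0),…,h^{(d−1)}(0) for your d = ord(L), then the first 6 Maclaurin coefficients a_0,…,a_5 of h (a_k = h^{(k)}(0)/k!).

L = (18 - 8·x - 28·x^2 + 32·x^3 + 64·x^4) + (4 + 34·x + 24·x^2 + 64·x^3)·Dx + (-1 + x^2 + 8·x^3 + 16·x^4)·Dx^2  (order 2).
h: a_k = 6, 12, 78, 200, 774, 10644/5, …
ICs: h(0) = 6, h′(0) = 12.

f: a_k = 0, -6, 0, 4, 0, -4/5, …
g: a_k = -1, -1, -5, -9, -29, -65, …
Sym-product of L_f,L_g gives L₀ (≤ ord 2).
Derive L from L₀ (diff closure).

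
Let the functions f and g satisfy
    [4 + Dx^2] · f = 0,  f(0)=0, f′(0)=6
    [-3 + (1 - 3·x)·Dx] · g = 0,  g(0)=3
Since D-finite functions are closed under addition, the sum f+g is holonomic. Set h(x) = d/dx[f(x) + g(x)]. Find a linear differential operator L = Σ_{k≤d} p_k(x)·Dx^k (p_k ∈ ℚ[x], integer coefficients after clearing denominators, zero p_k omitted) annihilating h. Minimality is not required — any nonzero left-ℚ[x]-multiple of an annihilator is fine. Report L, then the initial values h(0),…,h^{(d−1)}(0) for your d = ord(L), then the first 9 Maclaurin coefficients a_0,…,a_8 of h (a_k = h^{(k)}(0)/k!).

f: a_k = 0, 6, 0, -4, 0, 4/5, 0, -8/105, 0, …
g: a_k = 3, 9, 27, 81, 243, 729, 2187, 6561, 19683, …
f+g: L₀ = lclm(L_f,L_g), ord ≤ 2+1.
h=h₀': d/dx-closure on L₀ ⇒ L.
L = (1344 - 288·x + 432·x^2) + (-116 + 396·x - 216·x^2 + 216·x^3)·Dx + (336 - 72·x + 108·x^2)·Dx^2 + (-29 + 99·x - 54·x^2 + 54·x^3)·Dx^3  (order 3).
h: a_k = 15, 54, 231, 972, 3649, 13122, 688897/15, 157464, 55801309/105, …
ICs: h(0) = 15, h′(0) = 54, h′′(0) = 462.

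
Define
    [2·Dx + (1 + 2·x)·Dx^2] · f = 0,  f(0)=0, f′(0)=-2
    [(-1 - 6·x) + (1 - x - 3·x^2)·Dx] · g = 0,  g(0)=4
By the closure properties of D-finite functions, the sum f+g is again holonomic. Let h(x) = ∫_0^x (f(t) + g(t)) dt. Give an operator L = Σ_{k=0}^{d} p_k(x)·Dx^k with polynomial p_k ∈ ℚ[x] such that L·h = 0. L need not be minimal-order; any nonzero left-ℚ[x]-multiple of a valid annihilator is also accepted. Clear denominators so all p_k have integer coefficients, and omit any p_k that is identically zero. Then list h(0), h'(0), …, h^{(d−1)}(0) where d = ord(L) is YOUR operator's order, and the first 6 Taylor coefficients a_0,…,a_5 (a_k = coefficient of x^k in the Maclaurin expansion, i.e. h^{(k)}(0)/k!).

L = (-74 - 412·x - 948·x^2 - 864·x^3 - 648·x^4)·Dx^2 + (-17 - 212·x - 890·x^2 - 1644·x^3 - 1764·x^4 - 1080·x^5)·Dx^3 + (5 + 27·x + 33·x^2 - 68·x^3 - 276·x^4 - 396·x^5 - 216·x^6)·Dx^4  (order 4).
h: a_k = 0, 4, 1, 6, 19/3, 16, …
ICs: h(0) = 0, h′(0) = 4, h′′(0) = 2, h′′′(0) = 36.

f: a_k = 0, -2, 2, -8/3, 4, -32/5, …
g: a_k = 4, 4, 16, 28, 76, 160, …
L₀ := lclm(L_f,L_g); ord L₀ ≤ 2+1.
Integrate: L := L₀·Dx.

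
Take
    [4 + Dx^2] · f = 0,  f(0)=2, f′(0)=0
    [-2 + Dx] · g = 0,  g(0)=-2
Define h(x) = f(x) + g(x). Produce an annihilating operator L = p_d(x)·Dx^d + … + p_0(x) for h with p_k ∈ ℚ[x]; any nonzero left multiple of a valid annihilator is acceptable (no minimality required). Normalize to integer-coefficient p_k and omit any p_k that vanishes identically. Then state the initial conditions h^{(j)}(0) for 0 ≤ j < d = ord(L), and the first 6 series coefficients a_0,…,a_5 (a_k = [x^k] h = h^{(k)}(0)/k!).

f: a_k = 2, 0, -4, 0, 4/3, 0, …
g: a_k = -2, -4, -4, -8/3, -4/3, -8/15, …
Sum ⇒ L₀ = lclm(L_f,L_g) in ℚ(x)⟨Dx⟩.
L = -8 + 4·Dx - 2·Dx^2 + Dx^3  (order 3).
h: a_k = 0, -4, -8, -8/3, 0, -8/15, …
ICs: h(0) = 0, h′(0) = -4, h′′(0) = -16.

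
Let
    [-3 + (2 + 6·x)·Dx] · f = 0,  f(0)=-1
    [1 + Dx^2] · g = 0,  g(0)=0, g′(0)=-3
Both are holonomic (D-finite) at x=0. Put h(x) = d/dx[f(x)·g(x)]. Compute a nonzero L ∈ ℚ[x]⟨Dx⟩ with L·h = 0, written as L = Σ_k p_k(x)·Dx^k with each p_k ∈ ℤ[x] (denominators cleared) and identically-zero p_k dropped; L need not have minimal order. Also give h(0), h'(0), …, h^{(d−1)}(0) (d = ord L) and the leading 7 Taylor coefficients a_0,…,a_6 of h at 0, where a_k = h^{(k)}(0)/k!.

f: a_k = -1, -3/2, 9/8, -27/16, 405/128, -1701/256, 15309/1024, …
g: a_k = 0, -3, 0, 1/2, 0, -1/40, 0, …
Product ⇒ symmetric product L₀, ord ≤ 2.
Differentiate: ansatz ord ≤ ord L₀ ⇒ L.
L = (133 + 2352·x + 4104·x^2 + 1728·x^3 + 1296·x^4) + (276 + 540·x - 1296·x^2 - 1296·x^3)·Dx + (124 + 840·x + 1836·x^2 + 1728·x^3 + 1296·x^4)·Dx^2  (order 2).
h: a_k = 3, 9, -93/8, 69/4, -5699/128, 73449/640, -4655323/15360, …
ICs: h(0) = 3, h′(0) = 9.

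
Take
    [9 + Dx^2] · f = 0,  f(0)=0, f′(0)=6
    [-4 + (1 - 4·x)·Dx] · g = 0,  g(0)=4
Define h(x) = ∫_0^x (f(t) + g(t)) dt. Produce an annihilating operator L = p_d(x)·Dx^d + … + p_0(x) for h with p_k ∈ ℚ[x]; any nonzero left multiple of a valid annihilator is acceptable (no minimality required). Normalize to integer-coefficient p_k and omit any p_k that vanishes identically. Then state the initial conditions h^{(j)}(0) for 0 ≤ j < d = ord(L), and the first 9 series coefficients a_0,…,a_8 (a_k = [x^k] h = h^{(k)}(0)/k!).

L = (-3780 + 2592·x - 5184·x^2)·Dx + (369 - 2124·x + 3888·x^2 - 5184·x^3)·Dx^2 + (-420 + 288·x - 576·x^2)·Dx^3 + (41 - 236·x + 432·x^2 - 576·x^3)·Dx^4  (order 4).
h: a_k = 0, 4, 11, 64/3, 247/4, 1024/5, 82001/120, 16384/7, 18349837/2240, …
ICs: h(0) = 0, h′(0) = 4, h′′(0) = 22, h′′′(0) = 128.

f: a_k = 0, 6, 0, -9, 0, 81/20, 0, -243/280, 0, …
g: a_k = 4, 16, 64, 256, 1024, 4096, 16384, 65536, 262144, …
L₀ := lclm(L_f,L_g); ord L₀ ≤ 2+1.
h=∫₀ˣh₀: take L = L₀·Dx.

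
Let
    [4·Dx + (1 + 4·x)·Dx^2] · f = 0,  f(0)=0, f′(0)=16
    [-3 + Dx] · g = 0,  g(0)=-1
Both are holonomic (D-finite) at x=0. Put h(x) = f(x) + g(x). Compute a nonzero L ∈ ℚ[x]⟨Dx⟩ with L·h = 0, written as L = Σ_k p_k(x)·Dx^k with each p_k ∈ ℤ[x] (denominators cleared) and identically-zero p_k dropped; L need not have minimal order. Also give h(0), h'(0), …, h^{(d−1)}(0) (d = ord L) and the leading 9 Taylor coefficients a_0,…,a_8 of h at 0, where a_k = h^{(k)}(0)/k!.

L = (-132 - 144·x)·Dx + (23 - 72·x - 144·x^2)·Dx^2 + (7 + 40·x + 48·x^2)·Dx^3  (order 3).
h: a_k = -1, 13, -73/2, 485/6, -2075/8, 32687/40, -655603/240, 5242637/560, -146801369/4480, …
ICs: h(0) = -1, h′(0) = 13, h′′(0) = -73.

f: a_k = 0, 16, -32, 256/3, -256, 4096/5, -8192/3, 65536/7, -32768, …
g: a_k = -1, -3, -9/2, -9/2, -27/8, -81/40, -81/80, -243/560, -729/4480, …
f+g: L₀ = lclm(L_f,L_g), ord ≤ 2+1.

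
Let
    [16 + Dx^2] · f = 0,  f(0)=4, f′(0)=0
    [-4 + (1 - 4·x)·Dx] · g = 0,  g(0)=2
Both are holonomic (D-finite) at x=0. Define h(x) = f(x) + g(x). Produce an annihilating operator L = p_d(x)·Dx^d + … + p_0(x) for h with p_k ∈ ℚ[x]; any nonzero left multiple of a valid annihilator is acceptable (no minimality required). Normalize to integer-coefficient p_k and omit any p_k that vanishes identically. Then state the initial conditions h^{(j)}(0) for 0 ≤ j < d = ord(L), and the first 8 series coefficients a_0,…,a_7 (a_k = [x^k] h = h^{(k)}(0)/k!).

f: a_k = 4, 0, -32, 0, 128/3, 0, -1024/45, 0, …
g: a_k = 2, 8, 32, 128, 512, 2048, 8192, 32768, …
Weyl lclm of L_f,L_g ⇒ L₀ (ord ≤ 3).
L = (-448 + 512·x - 1024·x^2) + (48 - 320·x + 768·x^2 - 1024·x^3)·Dx + (-28 + 32·x - 64·x^2)·Dx^2 + (3 - 20·x + 48·x^2 - 64·x^3)·Dx^3  (order 3).
h: a_k = 6, 8, 0, 128, 1664/3, 2048, 367616/45, 32768, …
ICs: h(0) = 6, h′(0) = 8, h′′(0) = 0.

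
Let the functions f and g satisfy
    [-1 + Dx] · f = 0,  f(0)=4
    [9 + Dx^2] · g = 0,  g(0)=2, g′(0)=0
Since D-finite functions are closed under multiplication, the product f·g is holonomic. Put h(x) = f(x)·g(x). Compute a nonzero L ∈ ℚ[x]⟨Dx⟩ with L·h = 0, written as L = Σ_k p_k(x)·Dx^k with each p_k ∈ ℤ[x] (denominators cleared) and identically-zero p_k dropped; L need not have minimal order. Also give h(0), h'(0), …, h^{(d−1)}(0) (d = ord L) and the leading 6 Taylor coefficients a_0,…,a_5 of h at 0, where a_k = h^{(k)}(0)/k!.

L = 10 - 2·Dx + Dx^2  (order 2).
h: a_k = 8, 8, -32, -104/3, 28/3, 316/15, …
ICs: h(0) = 8, h′(0) = 8.

f: a_k = 4, 4, 2, 2/3, 1/6, 1/30, …
g: a_k = 2, 0, -9, 0, 27/4, 0, …
h₀=f·g: eliminate ⇒ L₀, order ≤ 1·2.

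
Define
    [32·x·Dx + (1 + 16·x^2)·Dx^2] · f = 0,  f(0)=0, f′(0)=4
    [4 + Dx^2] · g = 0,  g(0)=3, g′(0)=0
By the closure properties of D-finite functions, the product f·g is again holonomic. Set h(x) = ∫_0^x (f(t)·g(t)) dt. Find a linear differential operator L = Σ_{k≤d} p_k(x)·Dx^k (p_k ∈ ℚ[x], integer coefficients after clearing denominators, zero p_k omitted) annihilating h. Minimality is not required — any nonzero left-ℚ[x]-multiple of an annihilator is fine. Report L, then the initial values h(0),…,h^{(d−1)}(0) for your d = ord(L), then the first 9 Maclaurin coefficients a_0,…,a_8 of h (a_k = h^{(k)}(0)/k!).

f: a_k = 0, 4, 0, -64/3, 0, 1024/5, 0, -16384/7, 0, …
g: a_k = 3, 0, -6, 0, 2, 0, -4/15, 0, 2/105, …
L₀ := L_f ⊗_s L_g (sym. prod.), ord ≤ 4.
h=∫h₀ ⇒ L = L₀·Dx.
L = (1360 + 60416·x^2 + 106496·x^4 + 262144·x^6 + 1048576·x^8)·Dx + (2304·x + 45056·x^3 + 196608·x^5 + 1048576·x^7)·Dx^2 + (360 + 15872·x^2 + 36864·x^4 + 131072·x^6 + 524288·x^8)·Dx^3 + (576·x + 11264·x^3 + 49152·x^5 + 262144·x^7)·Dx^4 + (5 + 192·x^2 + 2560·x^4 + 16384·x^6 + 65536·x^8)·Dx^5  (order 5).
h: a_k = 0, 0, 6, 0, -22, 0, 1876/15, 0, -108862/105, …
ICs: h(0) = 0, h′(0) = 0, h′′(0) = 12, h′′′(0) = 0, h′′′′(0) = -528.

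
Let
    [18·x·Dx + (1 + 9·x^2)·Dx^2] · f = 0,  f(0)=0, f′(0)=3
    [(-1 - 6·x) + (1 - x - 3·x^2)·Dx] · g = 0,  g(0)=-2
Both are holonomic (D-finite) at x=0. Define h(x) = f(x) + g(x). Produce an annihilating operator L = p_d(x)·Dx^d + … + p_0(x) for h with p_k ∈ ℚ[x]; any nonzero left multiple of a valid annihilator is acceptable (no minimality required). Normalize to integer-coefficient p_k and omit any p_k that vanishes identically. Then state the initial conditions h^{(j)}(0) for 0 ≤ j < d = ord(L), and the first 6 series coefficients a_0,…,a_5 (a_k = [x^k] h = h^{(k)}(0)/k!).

L = (72 - 288·x - 4428·x^2 - 9720·x^3 - 33534·x^4 - 13122·x^6)·Dx + (-30 - 180·x - 144·x^2 - 1728·x^3 - 9153·x^4 - 23814·x^5 - 2187·x^6 - 13122·x^7)·Dx^2 + (4 + 14·x + 114·x^2 - 36·x^3 + 459·x^4 - 1539·x^5 - 2430·x^6 - 729·x^7 - 2187·x^8)·Dx^3  (order 3).
h: a_k = -2, 1, -8, -23, -38, -157/5, …
ICs: h(0) = -2, h′(0) = 1, h′′(0) = -16.

f: a_k = 0, 3, 0, -9, 0, 243/5, …
g: a_k = -2, -2, -8, -14, -38, -80, …
Sum ⇒ L₀ = lclm(L_f,L_g) in ℚ(x)⟨Dx⟩.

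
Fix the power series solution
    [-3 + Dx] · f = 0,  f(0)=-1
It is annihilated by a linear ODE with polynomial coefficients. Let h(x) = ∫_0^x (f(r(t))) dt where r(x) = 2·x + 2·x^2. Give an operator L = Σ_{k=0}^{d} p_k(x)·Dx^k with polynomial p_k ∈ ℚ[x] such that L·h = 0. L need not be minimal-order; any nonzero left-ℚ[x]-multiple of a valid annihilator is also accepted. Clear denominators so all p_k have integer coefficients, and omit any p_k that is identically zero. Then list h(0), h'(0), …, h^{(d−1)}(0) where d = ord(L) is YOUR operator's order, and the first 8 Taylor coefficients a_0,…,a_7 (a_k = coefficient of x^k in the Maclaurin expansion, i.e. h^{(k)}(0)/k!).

L = (-6 - 12·x)·Dx + Dx^2  (order 2).
h: a_k = 0, -1, -3, -8, -18, -36, -324/5, -3744/35, …
ICs: h(0) = 0, h′(0) = -1.

f: a_k = -1, -3, -9/2, -9/2, -27/8, -81/40, -81/80, -243/560, …
h₀=f(r): pull back L_f along r ⇒ L₀.
h=∫₀ˣh₀: take L = L₀·Dx.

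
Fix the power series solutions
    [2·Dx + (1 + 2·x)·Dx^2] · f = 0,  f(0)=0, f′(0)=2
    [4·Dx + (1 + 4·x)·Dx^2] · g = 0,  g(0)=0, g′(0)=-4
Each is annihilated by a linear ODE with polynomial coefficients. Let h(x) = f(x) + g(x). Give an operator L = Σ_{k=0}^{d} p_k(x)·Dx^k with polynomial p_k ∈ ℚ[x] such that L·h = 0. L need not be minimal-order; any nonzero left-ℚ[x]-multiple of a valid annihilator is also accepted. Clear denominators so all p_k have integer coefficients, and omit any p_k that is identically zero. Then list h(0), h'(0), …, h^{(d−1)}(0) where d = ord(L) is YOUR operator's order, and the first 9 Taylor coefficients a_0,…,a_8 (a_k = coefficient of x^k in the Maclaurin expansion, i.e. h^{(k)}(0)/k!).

L = 16·Dx + (12 + 32·x)·Dx^2 + (1 + 6·x + 8·x^2)·Dx^3  (order 3).
h: a_k = 0, -2, 6, -56/3, 60, -992/5, 672, -16256/7, 8160, …
ICs: h(0) = 0, h′(0) = -2, h′′(0) = 12.

f: a_k = 0, 2, -2, 8/3, -4, 32/5, -32/3, 128/7, -32, …
g: a_k = 0, -4, 8, -64/3, 64, -1024/5, 2048/3, -16384/7, 8192, …
f+g: L₀ = lclm(L_f,L_g), ord ≤ 2+2.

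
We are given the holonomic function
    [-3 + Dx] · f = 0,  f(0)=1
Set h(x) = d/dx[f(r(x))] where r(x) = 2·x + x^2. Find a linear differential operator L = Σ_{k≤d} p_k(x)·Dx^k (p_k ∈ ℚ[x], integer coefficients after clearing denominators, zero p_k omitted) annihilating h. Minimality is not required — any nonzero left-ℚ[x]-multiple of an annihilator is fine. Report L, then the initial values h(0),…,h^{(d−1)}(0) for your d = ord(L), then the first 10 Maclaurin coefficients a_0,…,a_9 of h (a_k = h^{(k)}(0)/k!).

L = (7 + 12·x + 6·x^2) + (-1 - x)·Dx  (order 1).
h: a_k = 6, 42, 162, 450, 999, 9369/5, 15363/5, 157761/35, 24057/4, 1034613/140, …
ICs: h(0) = 6.

f: a_k = 1, 3, 9/2, 9/2, 27/8, 81/40, 81/80, 243/560, 729/4480, 243/4480, …
Substitute x→r, Dx→(1/r')Dx; clear ⇒ L₀.
Derive L from L₀ (diff closure).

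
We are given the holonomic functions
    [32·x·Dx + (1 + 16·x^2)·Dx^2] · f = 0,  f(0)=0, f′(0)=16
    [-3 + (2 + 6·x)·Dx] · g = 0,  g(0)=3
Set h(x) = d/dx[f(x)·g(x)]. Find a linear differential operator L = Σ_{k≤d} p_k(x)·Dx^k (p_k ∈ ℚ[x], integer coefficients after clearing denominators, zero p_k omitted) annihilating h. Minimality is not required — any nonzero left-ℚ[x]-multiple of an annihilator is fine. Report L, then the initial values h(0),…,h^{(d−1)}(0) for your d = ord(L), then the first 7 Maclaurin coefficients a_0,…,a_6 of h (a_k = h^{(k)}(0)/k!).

L = (303 + 5760·x - 7200·x^2 - 55296·x^3 - 20736·x^4) + (364 + 3780·x + 4992·x^2 - 64512·x^3 - 193536·x^4 - 82944·x^5)·Dx + (36 - 40·x - 828·x^2 - 4096·x^3 - 24192·x^4 - 55296·x^5 - 27648·x^6)·Dx^2  (order 2).
h: a_k = 48, 144, -930, -1212, 103749/8, 857601/40, -68900757/320, …
ICs: h(0) = 48, h′(0) = 144.

f: a_k = 0, 16, 0, -256/3, 0, 4096/5, 0, …
g: a_k = 3, 9/2, -27/8, 81/16, -1215/128, 5103/256, -45927/1024, …
f·g: L₀ = L_f ⊗_s L_g, ord ≤ 2·1.
Differentiate: ansatz ord ≤ ord L₀ ⇒ L.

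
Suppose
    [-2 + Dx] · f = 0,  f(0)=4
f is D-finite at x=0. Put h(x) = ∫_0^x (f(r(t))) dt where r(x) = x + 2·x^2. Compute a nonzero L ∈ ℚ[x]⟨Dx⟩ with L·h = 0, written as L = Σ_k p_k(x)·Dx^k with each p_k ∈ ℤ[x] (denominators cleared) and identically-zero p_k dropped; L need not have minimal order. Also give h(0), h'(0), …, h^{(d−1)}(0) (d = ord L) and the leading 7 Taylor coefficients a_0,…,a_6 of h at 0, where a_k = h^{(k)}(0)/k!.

f: a_k = 4, 8, 8, 16/3, 8/3, 16/15, 16/45, …
Substitute x→r, Dx→(1/r')Dx; clear ⇒ L₀.
h=∫h₀ ⇒ L = L₀·Dx.
L = (-2 - 8·x)·Dx + Dx^2  (order 2).
h: a_k = 0, 4, 4, 8, 28/3, 40/3, 72/5, …
ICs: h(0) = 0, h′(0) = 4.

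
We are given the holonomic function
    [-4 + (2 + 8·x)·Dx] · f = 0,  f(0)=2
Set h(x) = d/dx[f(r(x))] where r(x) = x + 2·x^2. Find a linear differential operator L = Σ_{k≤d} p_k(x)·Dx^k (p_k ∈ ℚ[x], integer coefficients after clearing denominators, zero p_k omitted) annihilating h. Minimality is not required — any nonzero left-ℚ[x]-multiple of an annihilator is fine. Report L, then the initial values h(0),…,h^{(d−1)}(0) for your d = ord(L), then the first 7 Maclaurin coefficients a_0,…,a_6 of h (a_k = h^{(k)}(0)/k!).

L = 2 + (-1 - 8·x - 24·x^2 - 32·x^3)·Dx  (order 1).
h: a_k = 4, 8, -24, 48, -40, -144, 784, …
ICs: h(0) = 4.

f: a_k = 2, 4, -4, 8, -20, 56, -168, …
Change of var in L_f (x↦r) gives L₀.
h=h₀': d/dx-closure on L₀ ⇒ L.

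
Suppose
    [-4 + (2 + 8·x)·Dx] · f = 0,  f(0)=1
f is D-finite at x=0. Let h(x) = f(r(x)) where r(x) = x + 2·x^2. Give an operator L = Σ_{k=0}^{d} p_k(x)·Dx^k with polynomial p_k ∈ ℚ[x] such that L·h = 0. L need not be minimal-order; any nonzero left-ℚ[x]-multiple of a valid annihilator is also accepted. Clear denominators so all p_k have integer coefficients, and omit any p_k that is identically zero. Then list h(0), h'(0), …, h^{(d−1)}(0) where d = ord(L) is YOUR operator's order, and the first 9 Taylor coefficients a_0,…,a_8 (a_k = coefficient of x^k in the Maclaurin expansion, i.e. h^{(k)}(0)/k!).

L = (-2 - 8·x) + (1 + 4·x + 8·x^2)·Dx  (order 1).
h: a_k = 1, 2, 2, -4, 6, -4, -12, 56, -122, …
ICs: h(0) = 1.

f: a_k = 1, 2, -2, 4, -10, 28, -84, 264, -858, …
h₀=f(r): pull back L_f along r ⇒ L₀.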